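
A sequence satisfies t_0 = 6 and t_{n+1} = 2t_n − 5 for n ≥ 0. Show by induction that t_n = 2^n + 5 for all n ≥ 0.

Base case: t_0 = 6, and 2^0 + 5 = 1 + 5 = 6.
Assume t_j = 2^j + 5 for some j ≥ 0.
Then t_{j+1} = 2t_j − 5 = 2·(2^j + 5) − 5 = 2^{j+1} + 10 − 5 = 2^{j+1} + 5.
This completes the inductive step, so t_n = 2^n + 5 for all n ≥ 0.

t_n = 2^n + 5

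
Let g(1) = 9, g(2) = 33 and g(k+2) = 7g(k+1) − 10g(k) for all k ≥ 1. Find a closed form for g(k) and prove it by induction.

Claim: g(k) = 2·2^k + 5^k.

Base cases: g(1) = 9 and 2·2^1 + 5^1 = 9; g(2) = 33 and 2·2^2 + 5^2 = 33.
Assume g(j) = 2·2^j + 5^j for all 1 ≤ j ≤ r, where r ≥ 2.
Then g(r+1) = 7g(r) − 10g(r−1) = 7·(2·2^r + 5^r) − 10·(2·2^{r−1} + 5^{r−1}) = 2·(7·2 − 10)2^{r−1} + (7·5 − 10)5^{r−1} = 8·2^{r−1} + 25·5^{r−1} = 2·2^{r+1} + 5^{r+1}.
Hence g(k) = 2·2^k + 5^k for every k ≥ 1, by strong induction.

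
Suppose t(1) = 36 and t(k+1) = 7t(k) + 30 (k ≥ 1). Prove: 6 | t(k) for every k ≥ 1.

Base case: t(1) = 36 = 6·6, so 6 | t(1).
Assume 6 | t(j), so t(j) = 6s for some integer s.
Then t(j+1) = 7t(j) + 30 = 7·(6s) + 30 = 6(7s + 5), so 6 | t(j+1).
By induction, 6 | t(k) for all k ≥ 1.

6 | t(k)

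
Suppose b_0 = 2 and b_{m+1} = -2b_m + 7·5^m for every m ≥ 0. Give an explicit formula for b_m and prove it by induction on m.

Claim: b_m = (-2)^m + 5^m.

Base case: b_0 = 2, and (-2)^0 + 5^0 = 1 + 1 = 2.
Assume b_k = (-2)^k + 5^k for some k ≥ 0.
Then b_{k+1} = -2b_k + 7·5^k = -2·((-2)^k + 5^k) + 7·5^k = (-2)^{k+1} − 2·5^k + 7·5^k = (-2)^{k+1} + 5·5^k = (-2)^{k+1} + 5^{k+1}.
By induction, b_m = (-2)^m + 5^m for all m ≥ 0.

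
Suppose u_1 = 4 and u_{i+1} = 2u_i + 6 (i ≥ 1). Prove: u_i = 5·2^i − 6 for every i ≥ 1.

Base case: u_1 = 4, and 5·2^1 − 6 = 10 − 6 = 4.
Assume u_j = 5·2^j − 6 for some j ≥ 1.
Then u_{j+1} = 2u_j + 6 = 2·(5·2^j − 6) + 6 = 10·2^j − 12 + 6 = 5·2^{j+1} − 6.
This completes the inductive step, so u_i = 5·2^i − 6 for all i ≥ 1.

u_i = 5·2^i − 6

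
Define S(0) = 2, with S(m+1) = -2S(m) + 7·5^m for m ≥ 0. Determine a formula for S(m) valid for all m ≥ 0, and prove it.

Claim: S(m) = (-2)^m + 5^m.

Base case: S(0) = 2, and (-2)^0 + 5^0 = 1 + 1 = 2.
Assume S(r) = (-2)^r + 5^r for some r ≥ 0.
Then S(r+1) = -2S(r) + 7·5^r = -2·((-2)^r + 5^r) + 7·5^r = (-2)^{r+1} − 2·5^r + 7·5^r = (-2)^{r+1} + 5·5^r = (-2)^{r+1} + 5^{r+1}.
This completes the inductive step, so S(m) = (-2)^m + 5^m for all m ≥ 0.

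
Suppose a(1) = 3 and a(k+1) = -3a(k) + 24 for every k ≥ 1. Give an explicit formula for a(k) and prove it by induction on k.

Claim: a(k) = (-3)^k + 6.

Base case: a(1) = 3, and (-3)^1 + 6 = -3 + 6 = 3.
Assume a(r) = (-3)^r + 6 for some r ≥ 1.
Then a(r+1) = -3a(r) + 24 = -3·((-3)^r + 6) + 24 = -3·(-3)^r − 18 + 24 = (-3)^{r+1} + 6.
So the formula holds for r+1, and by induction a(k) = (-3)^k + 6 for all k ≥ 1.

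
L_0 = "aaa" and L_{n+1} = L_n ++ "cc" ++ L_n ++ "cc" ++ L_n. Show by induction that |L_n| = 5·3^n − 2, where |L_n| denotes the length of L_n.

Base case: |L_0| = 3, and 5·3^0 − 2 = 3.
Assume |L_r| = 5·3^r − 2.
Then |L_{r+1}| = 3|L_r| + 4 = 3(5·3^r − 2) + 4 = 5·3^{r+1} − 6 + 4 = 5·3^{r+1} − 2.
Hence |L_n| = 5·3^n − 2 for every n ≥ 0, by induction.

|L_n| = 5·3^n − 2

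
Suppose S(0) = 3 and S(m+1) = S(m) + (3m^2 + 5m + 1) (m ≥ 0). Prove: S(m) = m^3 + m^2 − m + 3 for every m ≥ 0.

Base case: S(0) = 3, and 0^3 + 0^2 − 0 + 3 = 3.
Assume S(r) = r^3 + r^2 − r + 3.
Then S(r+1) = S(r) + (3r^2 + 5r + 1) = (r^3 + r^2 − r + 3) + (3r^2 + 5r + 1) = r^3 + 4r^2 + 4r + 4,
and (r+1)^3 + (r+1)^2 − (r+1) + 3 = r^3 + 4r^2 + 4r + 4.
Hence S(m) = m^3 + m^2 − m + 3 for every m ≥ 0, by induction.

S(m) = m^3 + m^2 − m + 3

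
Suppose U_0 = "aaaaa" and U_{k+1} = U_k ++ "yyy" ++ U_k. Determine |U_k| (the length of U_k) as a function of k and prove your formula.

Claim: |U_k| = 2^{k+3} − 3.

Base case: |U_0| = 5, and 2^{0+3} − 3 = 5.
Assume |U_r| = 2^{r+3} − 3.
Then |U_{r+1}| = |U_r| + 3 + |U_r| = 2|U_r| + 3 = 2(2^{r+3} − 3) + 3 = 2^{r+1+3} − 6 + 3 = 2^{r+1+3} − 3.
So the formula holds for r+1, and by induction |U_k| = 2^{k+3} − 3 for all k ≥ 0.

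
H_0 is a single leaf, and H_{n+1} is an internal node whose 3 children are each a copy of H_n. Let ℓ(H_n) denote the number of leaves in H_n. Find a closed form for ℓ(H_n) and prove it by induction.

Claim: ℓ(H_n) = 3^n.

Base case: ℓ(H_0) = 1, and 3^0 = 1.
Assume ℓ(H_m) = 3^m.
Then ℓ(H_{m+1}) = 3·ℓ(H_m) = 3·3^m = 3^{m+1}.
So the formula holds for m+1, and by induction ℓ(H_n) = 3^n for all n ≥ 0.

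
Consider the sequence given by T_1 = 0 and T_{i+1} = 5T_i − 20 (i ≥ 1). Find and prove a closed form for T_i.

Claim: T_i = -5^i + 5.

Base case: T_1 = 0, and -5^1 + 5 = -5 + 5 = 0.
Assume T_m = -5^m + 5 for some m ≥ 1.
Then T_{m+1} = 5T_m − 20 = 5·(-5^m + 5) − 20 = -5^{m+1} + 25 − 20 = -5^{m+1} + 5.
By induction, T_i = -5^i + 5 for all i ≥ 1.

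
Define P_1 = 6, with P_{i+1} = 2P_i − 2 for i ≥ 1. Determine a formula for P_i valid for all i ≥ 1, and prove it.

Claim: P_i = 2^{i+1} + 2.

Base case: P_1 = 6, and 2^{1+1} + 2 = 4 + 2 = 6.
Assume P_r = 2^{r+1} + 2 for some r ≥ 1.
Then P_{r+1} = 2P_r − 2 = 2·(2^{r+1} + 2) − 2 = 2^{r+2} + 4 − 2 = 2^{r+2} + 2.
By induction, P_i = 2^{i+1} + 2 for all i ≥ 1.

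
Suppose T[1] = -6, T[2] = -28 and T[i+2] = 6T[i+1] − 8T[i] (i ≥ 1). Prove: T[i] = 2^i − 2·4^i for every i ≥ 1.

Base cases: T[1] = -6 and 2^1 − 2·4^1 = -6; T[2] = -28 and 2^2 − 2·4^2 = -28.
Assume T[j] = 2^j − 2·4^j for all 1 ≤ j ≤ k, where k ≥ 2.
Then T[k+1] = 6T[k] − 8T[k−1] = 6·(2^k − 2·4^k) − 8·(2^{k−1} − 2·4^{k−1}) = (6·2 − 8)2^{k−1} − 2·(6·4 − 8)4^{k−1} = 4·2^{k−1} − 32·4^{k−1} = 2^{k+1} − 2·4^{k+1}.
By strong induction, T[i] = 2^i − 2·4^i for all i ≥ 1.

T[i] = 2^i − 2·4^i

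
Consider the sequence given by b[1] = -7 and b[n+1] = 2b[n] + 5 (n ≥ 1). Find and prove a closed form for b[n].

Claim: b[n] = -2^n − 5.

Base case: b[1] = -7, and -2^1 − 5 = -2 − 5 = -7.
Assume b[m] = -2^m − 5 for some m ≥ 1.
Then b[m+1] = 2b[m] + 5 = 2·(-2^m − 5) + 5 = -2^{m+1} − 10 + 5 = -2^{m+1} − 5.
Hence b[n] = -2^n − 5 for every n ≥ 1, by induction.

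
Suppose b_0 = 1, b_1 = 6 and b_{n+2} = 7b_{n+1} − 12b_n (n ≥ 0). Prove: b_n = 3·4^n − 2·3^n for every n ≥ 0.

Base cases: b_0 = 1 and 3·4^0 − 2·3^0 = 1; b_1 = 6 and 3·4^1 − 2·3^1 = 6.
Assume b_j = 3·4^j − 2·3^j for all 0 ≤ j ≤ m, where m ≥ 1.
Then b_{m+1} = 7b_m − 12b_{m−1} = 7·(3·4^m − 2·3^m) − 12·(3·4^{m−1} − 2·3^{m−1}) = 3·(7·4 − 12)4^{m−1} − 2·(7·3 − 12)3^{m−1} = 48·4^{m−1} − 18·3^{m−1} = 3·4^{m+1} − 2·3^{m+1}.
So the formula holds for m+1, and by strong induction b_n = 3·4^n − 2·3^n for all n ≥ 0.

b_n = 3·4^n − 2·3^n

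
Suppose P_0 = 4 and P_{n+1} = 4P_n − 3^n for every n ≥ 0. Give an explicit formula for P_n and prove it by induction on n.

Claim: P_n = 3·4^n + 3^n.

Base case: P_0 = 4, and 3·4^0 + 3^0 = 3 + 1 = 4.
Assume P_j = 3·4^j + 3^j for some j ≥ 0.
Then P_{j+1} = 4P_j − 3^j = 4·(3·4^j + 3^j) − 3^j = 3·4^{j+1} + 4·3^j − 3^j = 3·4^{j+1} + 3·3^j = 3·4^{j+1} + 3^{j+1}.
Hence P_n = 3·4^n + 3^n for every n ≥ 0, by induction.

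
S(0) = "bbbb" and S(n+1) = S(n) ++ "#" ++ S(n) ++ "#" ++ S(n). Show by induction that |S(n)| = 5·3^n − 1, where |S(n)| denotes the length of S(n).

Base case: |S(0)| = 4, and 5·3^0 − 1 = 4.
Assume |S(k)| = 5·3^k − 1.
Then |S(k+1)| = 3|S(k)| + 2 = 3(5·3^k − 1) + 2 = 5·3^{k+1} − 3 + 2 = 5·3^{k+1} − 1.
By induction, |S(n)| = 5·3^n − 1 for all n ≥ 0.

|S(n)| = 5·3^n − 1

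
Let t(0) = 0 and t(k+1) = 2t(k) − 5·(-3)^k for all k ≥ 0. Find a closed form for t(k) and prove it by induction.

Claim: t(k) = -2^k + (-3)^k.

Base case: t(0) = 0, and -2^0 + (-3)^0 = -1 + 1 = 0.
Assume t(r) = -2^r + (-3)^r for some r ≥ 0.
Then t(r+1) = 2t(r) − 5·(-3)^r = 2·(-2^r + (-3)^r) − 5·(-3)^r = -2^{r+1} + 2·(-3)^r − 5·(-3)^r = -2^{r+1} − 3·(-3)^r = -2^{r+1} + (-3)^{r+1}.
So the formula holds for r+1, and by induction t(k) = -2^k + (-3)^k for all k ≥ 0.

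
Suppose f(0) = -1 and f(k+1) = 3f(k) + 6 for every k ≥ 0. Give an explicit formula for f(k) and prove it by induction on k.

Claim: f(k) = 2·3^k − 3.

Base case: f(0) = -1, and 2·3^0 − 3 = 2 − 3 = -1.
Assume f(r) = 2·3^r − 3 for some r ≥ 0.
Then f(r+1) = 3f(r) + 6 = 3·(2·3^r − 3) + 6 = 6·3^r − 9 + 6 = 2·3^{r+1} − 3.
By induction, f(k) = 2·3^k − 3 for all k ≥ 0.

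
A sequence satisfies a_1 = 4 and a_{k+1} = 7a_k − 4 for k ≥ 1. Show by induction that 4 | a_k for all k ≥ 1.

Base case: a_1 = 4 = 4·1, so 4 | a_1.
Assume 4 | a_r, so a_r = 4t for some integer t.
Then a_{r+1} = 7a_r − 4 = 7·(4t) − 4 = 4(7t − 1), so 4 | a_{r+1}.
This completes the inductive step, so 4 | a_k for all k ≥ 1.

4 | a_k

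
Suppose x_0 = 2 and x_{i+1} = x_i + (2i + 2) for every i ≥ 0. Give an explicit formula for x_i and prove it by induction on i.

Claim: x_i = i^2 + i + 2.

Base case: x_0 = 2, and 0^2 + 0 + 2 = 2.
Assume x_m = m^2 + m + 2.
Then x_{m+1} = x_m + (2m + 2) = (m^2 + m + 2) + (2m + 2) = m^2 + 3m + 4,
and (m+1)^2 + (m+1) + 2 = m^2 + 3m + 4.
Hence x_i = i^2 + i + 2 for every i ≥ 0, by induction.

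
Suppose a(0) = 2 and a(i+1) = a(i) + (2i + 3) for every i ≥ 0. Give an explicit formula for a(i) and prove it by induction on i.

Claim: a(i) = i^2 + 2i + 2.

Base case: a(0) = 2, and 0^2 + 2·0 + 2 = 2.
Assume a(r) = r^2 + 2r + 2.
Then a(r+1) = a(r) + (2r + 3) = (r^2 + 2r + 2) + (2r + 3) = r^2 + 4r + 5,
and (r+1)^2 + 2·(r+1) + 2 = r^2 + 4r + 5.
By induction, a(i) = i^2 + 2i + 2 for all i ≥ 0.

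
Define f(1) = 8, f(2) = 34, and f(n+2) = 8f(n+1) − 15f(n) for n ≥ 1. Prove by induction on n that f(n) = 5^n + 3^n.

Base cases: f(1) = 8 and 5^1 + 3^1 = 8; f(2) = 34 and 5^2 + 3^2 = 34.
Assume f(j) = 5^j + 3^j for all 1 ≤ j ≤ m, where m ≥ 2.
Then f(m+1) = 8f(m) − 15f(m−1) = 8·(5^m + 3^m) − 15·(5^{m−1} + 3^{m−1}) = (8·5 − 15)5^{m−1} + (8·3 − 15)3^{m−1} = 25·5^{m−1} + 9·3^{m−1} = 5^{m+1} + 3^{m+1}.
Hence f(n) = 5^n + 3^n for every n ≥ 1, by strong induction.

f(n) = 5^n + 3^n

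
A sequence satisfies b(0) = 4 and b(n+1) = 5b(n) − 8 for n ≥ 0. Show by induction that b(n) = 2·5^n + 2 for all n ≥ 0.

Base case: b(0) = 4, and 2·5^0 + 2 = 2 + 2 = 4.
Assume b(j) = 2·5^j + 2 for some j ≥ 0.
Then b(j+1) = 5b(j) − 8 = 5·(2·5^j + 2) − 8 = 10·5^j + 10 − 8 = 2·5^{j+1} + 2.
So the formula holds for j+1, and by induction b(n) = 2·5^n + 2 for all n ≥ 0.

b(n) = 2·5^n + 2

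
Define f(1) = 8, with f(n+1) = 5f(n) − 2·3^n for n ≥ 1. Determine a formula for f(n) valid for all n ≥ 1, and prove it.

Claim: f(n) = 5^n + 3^n.

Base case: f(1) = 8, and 5^1 + 3^1 = 5 + 3 = 8.
Assume f(k) = 5^k + 3^k for some k ≥ 1.
Then f(k+1) = 5f(k) − 2·3^k = 5·(5^k + 3^k) − 2·3^k = 5^{k+1} + 5·3^k − 2·3^k = 5^{k+1} + 3·3^k = 5^{k+1} + 3^{k+1}.
By induction, f(n) = 5^n + 3^n for all n ≥ 1.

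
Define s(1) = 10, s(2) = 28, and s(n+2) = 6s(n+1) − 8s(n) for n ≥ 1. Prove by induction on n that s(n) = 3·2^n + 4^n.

Base cases: s(1) = 10 and 3·2^1 + 4^1 = 10; s(2) = 28 and 3·2^2 + 4^2 = 28.
Assume s(j) = 3·2^j + 4^j for all 1 ≤ j ≤ m, where m ≥ 2.
Then s(m+1) = 6s(m) − 8s(m−1) = 6·(3·2^m + 4^m) − 8·(3·2^{m−1} + 4^{m−1}) = 3·(6·2 − 8)2^{m−1} + (6·4 − 8)4^{m−1} = 12·2^{m−1} + 16·4^{m−1} = 3·2^{m+1} + 4^{m+1}.
So the formula holds for m+1, and by strong induction s(n) = 3·2^n + 4^n for all n ≥ 1.

s(n) = 3·2^n + 4^n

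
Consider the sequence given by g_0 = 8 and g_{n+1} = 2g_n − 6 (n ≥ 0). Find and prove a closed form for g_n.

Claim: g_n = 2^{n+1} + 6.

Base case: g_0 = 8, and 2^{0+1} + 6 = 2 + 6 = 8.
Assume g_j = 2^{j+1} + 6 for some j ≥ 0.
Then g_{j+1} = 2g_j − 6 = 2·(2^{j+1} + 6) − 6 = 2^{j+2} + 12 − 6 = 2^{j+2} + 6.
So the formula holds for j+1, and by induction g_n = 2^{n+1} + 6 for all n ≥ 0.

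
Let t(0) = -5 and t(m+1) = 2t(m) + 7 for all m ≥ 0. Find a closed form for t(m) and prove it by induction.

Claim: t(m) = 2^{m+1} − 7.

Base case: t(0) = -5, and 2^{0+1} − 7 = 2 − 7 = -5.
Assume t(j) = 2^{j+1} − 7 for some j ≥ 0.
Then t(j+1) = 2t(j) + 7 = 2·(2^{j+1} − 7) + 7 = 2^{j+2} − 14 + 7 = 2^{j+2} − 7.
This completes the inductive step, so t(m) = 2^{m+1} − 7 for all m ≥ 0.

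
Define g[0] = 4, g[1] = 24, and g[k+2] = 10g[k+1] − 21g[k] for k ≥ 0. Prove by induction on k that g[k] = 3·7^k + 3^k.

Base cases: g[0] = 4 and 3·7^0 + 3^0 = 4; g[1] = 24 and 3·7^1 + 3^1 = 24.
Assume g[j] = 3·7^j + 3^j for all 0 ≤ j ≤ r, where r ≥ 1.
Then g[r+1] = 10g[r] − 21g[r−1] = 10·(3·7^r + 3^r) − 21·(3·7^{r−1} + 3^{r−1}) = 3·(10·7 − 21)7^{r−1} + (10·3 − 21)3^{r−1} = 147·7^{r−1} + 9·3^{r−1} = 3·7^{r+1} + 3^{r+1}.
This completes the inductive step, so g[k] = 3·7^k + 3^k for all k ≥ 0.

g[k] = 3·7^k + 3^k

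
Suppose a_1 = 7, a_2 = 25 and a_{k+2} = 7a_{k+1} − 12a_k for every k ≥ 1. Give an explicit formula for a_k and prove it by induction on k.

Claim: a_k = 3^k + 4^k.

Base cases: a_1 = 7 and 3^1 + 4^1 = 7; a_2 = 25 and 3^2 + 4^2 = 25.
Assume a_i = 3^i + 4^i for all 1 ≤ i ≤ j, where j ≥ 2.
Then a_{j+1} = 7a_j − 12a_{j−1} = 7·(3^j + 4^j) − 12·(3^{j−1} + 4^{j−1}) = (7·3 − 12)3^{j−1} + (7·4 − 12)4^{j−1} = 9·3^{j−1} + 16·4^{j−1} = 3^{j+1} + 4^{j+1}.
By strong induction, a_k = 3^k + 4^k for all k ≥ 1.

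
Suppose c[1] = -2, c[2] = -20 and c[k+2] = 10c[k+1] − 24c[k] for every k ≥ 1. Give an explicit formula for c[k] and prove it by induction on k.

Claim: c[k] = -6^k + 4^k.

Base cases: c[1] = -2 and -6^1 + 4^1 = -2; c[2] = -20 and -6^2 + 4^2 = -20.
Assume c[j] = -6^j + 4^j for all 1 ≤ j ≤ m, where m ≥ 2.
Then c[m+1] = 10c[m] − 24c[m−1] = 10·(-6^m + 4^m) − 24·(-6^{m−1} + 4^{m−1}) = -(10·6 − 24)6^{m−1} + (10·4 − 24)4^{m−1} = -36·6^{m−1} + 16·4^{m−1} = -6^{m+1} + 4^{m+1}.
Hence c[k] = -6^k + 4^k for every k ≥ 1, by strong induction.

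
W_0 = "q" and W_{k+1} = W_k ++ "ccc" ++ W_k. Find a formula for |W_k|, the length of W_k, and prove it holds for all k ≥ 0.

Claim: |W_k| = 2^{k+2} − 3.

Base case: |W_0| = 1, and 2^{0+2} − 3 = 1.
Assume |W_r| = 2^{r+2} − 3.
Then |W_{r+1}| = |W_r| + 3 + |W_r| = 2|W_r| + 3 = 2(2^{r+2} − 3) + 3 = 2^{r+3} − 6 + 3 = 2^{r+3} − 3.
This completes the inductive step, so |W_k| = 2^{k+2} − 3 for all k ≥ 0.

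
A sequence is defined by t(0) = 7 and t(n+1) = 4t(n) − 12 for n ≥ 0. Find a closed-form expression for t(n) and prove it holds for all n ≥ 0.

Claim: t(n) = 3·4^n + 4.

Base case: t(0) = 7, and 3·4^0 + 4 = 3 + 4 = 7.
Assume t(j) = 3·4^j + 4 for some j ≥ 0.
Then t(j+1) = 4t(j) − 12 = 4·(3·4^j + 4) − 12 = 12·4^j + 16 − 12 = 3·4^{j+1} + 4.
By induction, t(n) = 3·4^n + 4 for all n ≥ 0.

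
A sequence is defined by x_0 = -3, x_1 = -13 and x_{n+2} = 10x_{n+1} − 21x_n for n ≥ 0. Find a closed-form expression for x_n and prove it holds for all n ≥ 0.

Claim: x_n = -7^n − 2·3^n.

Base cases: x_0 = -3 and -7^0 − 2·3^0 = -3; x_1 = -13 and -7^1 − 2·3^1 = -13.
Assume x_j = -7^j − 2·3^j for all 0 ≤ j ≤ m, where m ≥ 1.
Then x_{m+1} = 10x_m − 21x_{m−1} = 10·(-7^m − 2·3^m) − 21·(-7^{m−1} − 2·3^{m−1}) = -(10·7 − 21)7^{m−1} − 2·(10·3 − 21)3^{m−1} = -49·7^{m−1} − 18·3^{m−1} = -7^{m+1} − 2·3^{m+1}.
Hence x_n = -7^n − 2·3^n for every n ≥ 0, by strong induction.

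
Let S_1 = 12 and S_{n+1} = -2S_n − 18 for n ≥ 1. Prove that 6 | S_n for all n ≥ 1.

Base case: S_1 = 12 = 6·2, so 6 | S_1.
Assume 6 | S_k, so S_k = 6t for some integer t.
Then S_{k+1} = -2S_k − 18 = -2·(6t) − 18 = 6(-2t − 3), so 6 | S_{k+1}.
So the property holds for k+1, and by induction 6 | S_n for all n ≥ 1.

6 | S_n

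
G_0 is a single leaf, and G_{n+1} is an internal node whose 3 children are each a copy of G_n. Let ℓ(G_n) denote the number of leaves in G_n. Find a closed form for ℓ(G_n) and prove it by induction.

Claim: ℓ(G_n) = 3^n.

Base case: ℓ(G_0) = 1, and 3^0 = 1.
Assume ℓ(G_m) = 3^m.
Then ℓ(G_{m+1}) = 3·ℓ(G_m) = 3·3^m = 3^{m+1}.
This completes the inductive step, so ℓ(G_n) = 3^n for all n ≥ 0.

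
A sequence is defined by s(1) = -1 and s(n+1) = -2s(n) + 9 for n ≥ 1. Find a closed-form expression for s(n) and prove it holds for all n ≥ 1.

Claim: s(n) = 2·(-2)^n + 3.

Base case: s(1) = -1, and 2·(-2)^1 + 3 = -4 + 3 = -1.
Assume s(k) = 2·(-2)^k + 3 for some k ≥ 1.
Then s(k+1) = -2s(k) + 9 = -2·(2·(-2)^k + 3) + 9 = -4·(-2)^k − 6 + 9 = 2·(-2)^{k+1} + 3.
This completes the inductive step, so s(n) = 2·(-2)^n + 3 for all n ≥ 1.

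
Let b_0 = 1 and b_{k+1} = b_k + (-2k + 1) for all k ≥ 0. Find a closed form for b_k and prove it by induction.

Claim: b_k = -k^2 + 2k + 1.

Base case: b_0 = 1, and -0^2 + 2·0 + 1 = 1.
Assume b_r = -r^2 + 2r + 1.
Then b_{r+1} = b_r + (-2r + 1) = (-r^2 + 2r + 1) + (-2r + 1) = -r^2 + 2,
and -(r+1)^2 + 2·(r+1) + 1 = -r^2 + 2.
By induction, b_k = -k^2 + 2k + 1 for all k ≥ 0.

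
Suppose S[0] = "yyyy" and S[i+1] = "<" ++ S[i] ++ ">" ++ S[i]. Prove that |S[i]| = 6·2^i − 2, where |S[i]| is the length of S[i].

Base case: |S[0]| = 4, and 6·2^0 − 2 = 4.
Assume |S[j]| = 6·2^j − 2.
Then |S[j+1]| = 1 + |S[j]| + 1 + |S[j]| = 2|S[j]| + 2 = 2(6·2^j − 2) + 2 = 6·2^{j+1} − 4 + 2 = 6·2^{j+1} − 2.
By induction, |S[i]| = 6·2^i − 2 for all i ≥ 0.

|S[i]| = 6·2^i − 2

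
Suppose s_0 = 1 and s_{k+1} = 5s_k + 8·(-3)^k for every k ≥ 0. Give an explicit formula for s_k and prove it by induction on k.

Claim: s_k = 2·5^k − (-3)^k.

Base case: s_0 = 1, and 2·5^0 − (-3)^0 = 2 − 1 = 1.
Assume s_j = 2·5^j − (-3)^j for some j ≥ 0.
Then s_{j+1} = 5s_j + 8·(-3)^j = 5·(2·5^j − (-3)^j) + 8·(-3)^j = 2·5^{j+1} − 5·(-3)^j + 8·(-3)^j = 2·5^{j+1} + 3·(-3)^j = 2·5^{j+1} − (-3)^{j+1}.
This completes the inductive step, so s_k = 2·5^k − (-3)^k for all k ≥ 0.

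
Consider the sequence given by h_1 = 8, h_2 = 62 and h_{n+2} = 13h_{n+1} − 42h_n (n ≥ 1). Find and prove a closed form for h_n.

Claim: h_n = 2·7^n − 6^n.

Base cases: h_1 = 8 and 2·7^1 − 6^1 = 8; h_2 = 62 and 2·7^2 − 6^2 = 62.
Assume h_j = 2·7^j − 6^j for all 1 ≤ j ≤ m, where m ≥ 2.
Then h_{m+1} = 13h_m − 42h_{m−1} = 13·(2·7^m − 6^m) − 42·(2·7^{m−1} − 6^{m−1}) = 2·(13·7 − 42)7^{m−1} − (13·6 − 42)6^{m−1} = 98·7^{m−1} − 36·6^{m−1} = 2·7^{m+1} − 6^{m+1}.
Hence h_n = 2·7^n − 6^n for every n ≥ 1, by strong induction.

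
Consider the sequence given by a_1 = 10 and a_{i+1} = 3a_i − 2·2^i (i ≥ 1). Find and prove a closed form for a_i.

Claim: a_i = 2·3^i + 2·2^i.

Base case: a_1 = 10, and 2·3^1 + 2·2^1 = 6 + 4 = 10.
Assume a_r = 2·3^r + 2·2^r for some r ≥ 1.
Then a_{r+1} = 3a_r − 2·2^r = 3·(2·3^r + 2·2^r) − 2·2^r = 2·3^{r+1} + 6·2^r − 2·2^r = 2·3^{r+1} + 4·2^r = 2·3^{r+1} + 2·2^{r+1}.
This completes the inductive step, so a_i = 2·3^i + 2·2^i for all i ≥ 1.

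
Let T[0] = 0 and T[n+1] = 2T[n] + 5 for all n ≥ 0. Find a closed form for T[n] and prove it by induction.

Claim: T[n] = 5·2^n − 5.

Base case: T[0] = 0, and 5·2^0 − 5 = 5 − 5 = 0.
Assume T[k] = 5·2^k − 5 for some k ≥ 0.
Then T[k+1] = 2T[k] + 5 = 2·(5·2^k − 5) + 5 = 10·2^k − 10 + 5 = 5·2^{k+1} − 5.
This completes the inductive step, so T[n] = 5·2^n − 5 for all n ≥ 0.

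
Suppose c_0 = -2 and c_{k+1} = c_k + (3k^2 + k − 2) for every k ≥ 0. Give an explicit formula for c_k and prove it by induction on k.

Claim: c_k = k^3 − k^2 − 2k − 2.

Base case: c_0 = -2, and 0^3 − 0^2 − 2·0 − 2 = -2.
Assume c_m = m^3 − m^2 − 2m − 2.
Then c_{m+1} = c_m + (3m^2 + m − 2) = (m^3 − m^2 − 2m − 2) + (3m^2 + m − 2) = m^3 + 2m^2 − m − 4,
and (m+1)^3 − (m+1)^2 − 2·(m+1) − 2 = m^3 + 2m^2 − m − 4.
By induction, c_k = k^3 − k^2 − 2k − 2 for all k ≥ 0.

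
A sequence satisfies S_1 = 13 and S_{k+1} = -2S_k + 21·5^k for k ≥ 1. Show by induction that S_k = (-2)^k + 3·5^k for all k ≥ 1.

Base case: S_1 = 13, and (-2)^1 + 3·5^1 = -2 + 15 = 13.
Assume S_m = (-2)^m + 3·5^m for some m ≥ 1.
Then S_{m+1} = -2S_m + 21·5^m = -2·((-2)^m + 3·5^m) + 21·5^m = (-2)^{m+1} − 6·5^m + 21·5^m = (-2)^{m+1} + 15·5^m = (-2)^{m+1} + 3·5^{m+1}.
Hence S_k = (-2)^k + 3·5^k for every k ≥ 1, by induction.

S_k = (-2)^k + 3·5^k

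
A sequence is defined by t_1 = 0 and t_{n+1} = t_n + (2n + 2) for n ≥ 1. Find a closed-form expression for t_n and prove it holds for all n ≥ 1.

Claim: t_n = n^2 + n − 2.

Base case: t_1 = 0, and 1^2 + 1 − 2 = 0.
Assume t_k = k^2 + k − 2.
Then t_{k+1} = t_k + (2k + 2) = (k^2 + k − 2) + (2k + 2) = k^2 + 3k,
and (k+1)^2 + (k+1) − 2 = k^2 + 3k.
By induction, t_n = n^2 + n − 2 for all n ≥ 1.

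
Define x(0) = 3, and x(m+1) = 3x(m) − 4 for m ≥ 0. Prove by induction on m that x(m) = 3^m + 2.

Base case: x(0) = 3, and 3^0 + 2 = 1 + 2 = 3.
Assume x(r) = 3^r + 2 for some r ≥ 0.
Then x(r+1) = 3x(r) − 4 = 3·(3^r + 2) − 4 = 3^{r+1} + 6 − 4 = 3^{r+1} + 2.
By induction, x(m) = 3^m + 2 for all m ≥ 0.

x(m) = 3^m + 2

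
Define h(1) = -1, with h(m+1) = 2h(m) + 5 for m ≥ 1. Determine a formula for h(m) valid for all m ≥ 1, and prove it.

Claim: h(m) = 2^{m+1} − 5.

Base case: h(1) = -1, and 2^{1+1} − 5 = 4 − 5 = -1.
Assume h(k) = 2^{k+1} − 5 for some k ≥ 1.
Then h(k+1) = 2h(k) + 5 = 2·(2^{k+1} − 5) + 5 = 2^{k+2} − 10 + 5 = 2^{k+2} − 5.
By induction, h(m) = 2^{m+1} − 5 for all m ≥ 1.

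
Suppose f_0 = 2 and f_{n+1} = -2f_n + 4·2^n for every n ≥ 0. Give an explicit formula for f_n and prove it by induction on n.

Claim: f_n = (-2)^n + 2^n.

Base case: f_0 = 2, and (-2)^0 + 2^0 = 1 + 1 = 2.
Assume f_k = (-2)^k + 2^k for some k ≥ 0.
Then f_{k+1} = -2f_k + 4·2^k = -2·((-2)^k + 2^k) + 4·2^k = (-2)^{k+1} − 2·2^k + 4·2^k = (-2)^{k+1} + 2·2^k = (-2)^{k+1} + 2^{k+1}.
Hence f_n = (-2)^n + 2^n for every n ≥ 0, by induction.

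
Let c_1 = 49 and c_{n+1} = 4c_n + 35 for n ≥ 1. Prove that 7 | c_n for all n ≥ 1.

Base case: c_1 = 49 = 7·7, so 7 | c_1.
Assume 7 | c_k, so c_k = 7t for some integer t.
Then c_{k+1} = 4c_k + 35 = 4·(7t) + 35 = 7(4t + 5), so 7 | c_{k+1}.
By induction, 7 | c_n for all n ≥ 1.

7 | c_n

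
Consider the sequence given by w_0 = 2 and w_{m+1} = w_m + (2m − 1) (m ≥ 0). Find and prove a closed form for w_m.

Claim: w_m = m^2 − 2m + 2.

Base case: w_0 = 2, and 0^2 − 2·0 + 2 = 2.
Assume w_r = r^2 − 2r + 2.
Then w_{r+1} = w_r + (2r − 1) = (r^2 − 2r + 2) + (2r − 1) = r^2 + 1,
and (r+1)^2 − 2·(r+1) + 2 = r^2 + 1.
This completes the inductive step, so w_m = m^2 − 2m + 2 for all m ≥ 0.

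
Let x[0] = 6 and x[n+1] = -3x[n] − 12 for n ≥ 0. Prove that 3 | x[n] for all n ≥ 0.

Base case: x[0] = 6 = 3·2, so 3 | x[0].
Assume 3 | x[r], so x[r] = 3t for some integer t.
Then x[r+1] = -3x[r] − 12 = -3·(3t) − 12 = 3(-3t − 4), so 3 | x[r+1].
So the property holds for r+1, and by induction 3 | x[n] for all n ≥ 0.

3 | x[n]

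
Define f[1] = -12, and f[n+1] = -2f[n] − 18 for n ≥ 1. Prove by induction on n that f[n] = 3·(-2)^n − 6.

Base case: f[1] = -12, and 3·(-2)^1 − 6 = -6 − 6 = -12.
Assume f[j] = 3·(-2)^j − 6 for some j ≥ 1.
Then f[j+1] = -2f[j] − 18 = -2·(3·(-2)^j − 6) − 18 = -6·(-2)^j + 12 − 18 = 3·(-2)^{j+1} − 6.
This completes the inductive step, so f[n] = 3·(-2)^n − 6 for all n ≥ 1.

f[n] = 3·(-2)^n − 6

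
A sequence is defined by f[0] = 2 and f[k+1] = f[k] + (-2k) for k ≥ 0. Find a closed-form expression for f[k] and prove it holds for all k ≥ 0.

Claim: f[k] = -k^2 + k + 2.

Base case: f[0] = 2, and -0^2 + 0 + 2 = 2.
Assume f[m] = -m^2 + m + 2.
Then f[m+1] = f[m] + (-2m) = (-m^2 + m + 2) + (-2m) = -m^2 − m + 2,
and -(m+1)^2 + (m+1) + 2 = -m^2 − m + 2.
Hence f[k] = -k^2 + k + 2 for every k ≥ 0, by induction.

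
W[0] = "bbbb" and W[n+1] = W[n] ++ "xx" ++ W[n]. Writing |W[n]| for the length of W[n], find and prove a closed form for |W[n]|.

Claim: |W[n]| = 6·2^n − 2.

Base case: |W[0]| = 4, and 6·2^0 − 2 = 4.
Assume |W[m]| = 6·2^m − 2.
Then |W[m+1]| = |W[m]| + 2 + |W[m]| = 2|W[m]| + 2 = 2(6·2^m − 2) + 2 = 6·2^{m+1} − 4 + 2 = 6·2^{m+1} − 2.
This completes the inductive step, so |W[n]| = 6·2^n − 2 for all n ≥ 0.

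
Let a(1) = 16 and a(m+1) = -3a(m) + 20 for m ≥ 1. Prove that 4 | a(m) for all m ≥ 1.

Base case: a(1) = 16 = 4·4, so 4 | a(1).
Assume 4 | a(r), so a(r) = 4t for some integer t.
Then a(r+1) = -3a(r) + 20 = -3·(4t) + 20 = 4(-3t + 5), so 4 | a(r+1).
This completes the inductive step, so 4 | a(m) for all m ≥ 1.

4 | a(m)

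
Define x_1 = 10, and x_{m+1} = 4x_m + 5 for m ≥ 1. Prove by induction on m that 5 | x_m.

Base case: x_1 = 10 = 5·2, so 5 | x_1.
Assume 5 | x_j, so x_j = 5t for some integer t.
Then x_{j+1} = 4x_j + 5 = 4·(5t) + 5 = 5(4t + 1), so 5 | x_{j+1}.
Hence 5 | x_m for every m ≥ 1, by induction.

5 | x_m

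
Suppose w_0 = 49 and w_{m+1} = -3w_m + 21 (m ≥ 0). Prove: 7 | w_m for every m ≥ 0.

Base case: w_0 = 49 = 7·7, so 7 | w_0.
Assume 7 | w_r, so w_r = 7t for some integer t.
Then w_{r+1} = -3w_r + 21 = -3·(7t) + 21 = 7(-3t + 3), so 7 | w_{r+1}.
By induction, 7 | w_m for all m ≥ 0.

7 | w_m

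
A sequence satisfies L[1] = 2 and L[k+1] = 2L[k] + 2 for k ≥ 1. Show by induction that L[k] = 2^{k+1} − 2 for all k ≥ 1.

Base case: L[1] = 2, and 2^{1+1} − 2 = 4 − 2 = 2.
Assume L[m] = 2^{m+1} − 2 for some m ≥ 1.
Then L[m+1] = 2L[m] + 2 = 2·(2^{m+1} − 2) + 2 = 2^{m+2} − 4 + 2 = 2^{m+2} − 2.
Hence L[k] = 2^{k+1} − 2 for every k ≥ 1, by induction.

L[k] = 2^{k+1} − 2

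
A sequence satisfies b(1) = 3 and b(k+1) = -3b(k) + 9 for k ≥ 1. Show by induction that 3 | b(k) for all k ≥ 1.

Base case: b(1) = 3 = 3·1, so 3 | b(1).
Assume 3 | b(j), so b(j) = 3t for some integer t.
Then b(j+1) = -3b(j) + 9 = -3·(3t) + 9 = 3(-3t + 3), so 3 | b(j+1).
Hence 3 | b(k) for every k ≥ 1, by induction.

3 | b(k)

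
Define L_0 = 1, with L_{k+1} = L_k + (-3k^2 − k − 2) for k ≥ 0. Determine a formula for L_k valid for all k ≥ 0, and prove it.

Claim: L_k = -k^3 + k^2 − 2k + 1.

Base case: L_0 = 1, and -0^3 + 0^2 − 2·0 + 1 = 1.
Assume L_m = -m^3 + m^2 − 2m + 1.
Then L_{m+1} = L_m + (-3m^2 − m − 2) = (-m^3 + m^2 − 2m + 1) + (-3m^2 − m − 2) = -m^3 − 2m^2 − 3m − 1,
and -(m+1)^3 + (m+1)^2 − 2·(m+1) + 1 = -m^3 − 2m^2 − 3m − 1.
Hence L_k = -k^3 + k^2 − 2k + 1 for every k ≥ 0, by induction.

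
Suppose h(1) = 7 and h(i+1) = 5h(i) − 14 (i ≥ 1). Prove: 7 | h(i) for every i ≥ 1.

Base case: h(1) = 7 = 7·1, so 7 | h(1).
Assume 7 | h(m), so h(m) = 7t for some integer t.
Then h(m+1) = 5h(m) − 14 = 5·(7t) − 14 = 7(5t − 2), so 7 | h(m+1).
By induction, 7 | h(i) for all i ≥ 1.

7 | h(i)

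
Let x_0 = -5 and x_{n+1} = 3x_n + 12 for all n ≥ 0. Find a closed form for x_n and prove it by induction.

Claim: x_n = 3^n − 6.

Base case: x_0 = -5, and 3^0 − 6 = 1 − 6 = -5.
Assume x_m = 3^m − 6 for some m ≥ 0.
Then x_{m+1} = 3x_m + 12 = 3·(3^m − 6) + 12 = 3^{m+1} − 18 + 12 = 3^{m+1} − 6.
This completes the inductive step, so x_n = 3^n − 6 for all n ≥ 0.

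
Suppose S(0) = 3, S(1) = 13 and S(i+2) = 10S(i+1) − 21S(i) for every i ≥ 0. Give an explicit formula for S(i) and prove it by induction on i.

Claim: S(i) = 7^i + 2·3^i.

Base cases: S(0) = 3 and 7^0 + 2·3^0 = 3; S(1) = 13 and 7^1 + 2·3^1 = 13.
Assume S(j) = 7^j + 2·3^j for all 0 ≤ j ≤ r, where r ≥ 1.
Then S(r+1) = 10S(r) − 21S(r−1) = 10·(7^r + 2·3^r) − 21·(7^{r−1} + 2·3^{r−1}) = (10·7 − 21)7^{r−1} + 2·(10·3 − 21)3^{r−1} = 49·7^{r−1} + 18·3^{r−1} = 7^{r+1} + 2·3^{r+1}.
By strong induction, S(i) = 7^i + 2·3^i for all i ≥ 0.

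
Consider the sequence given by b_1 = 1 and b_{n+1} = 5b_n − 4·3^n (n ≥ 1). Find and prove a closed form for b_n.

Claim: b_n = -5^n + 2·3^n.

Base case: b_1 = 1, and -5^1 + 2·3^1 = -5 + 6 = 1.
Assume b_j = -5^j + 2·3^j for some j ≥ 1.
Then b_{j+1} = 5b_j − 4·3^j = 5·(-5^j + 2·3^j) − 4·3^j = -5^{j+1} + 10·3^j − 4·3^j = -5^{j+1} + 6·3^j = -5^{j+1} + 2·3^{j+1}.
By induction, b_n = -5^n + 2·3^n for all n ≥ 1.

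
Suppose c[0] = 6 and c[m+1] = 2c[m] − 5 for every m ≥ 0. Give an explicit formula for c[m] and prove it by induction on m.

Claim: c[m] = 2^m + 5.

Base case: c[0] = 6, and 2^0 + 5 = 1 + 5 = 6.
Assume c[r] = 2^r + 5 for some r ≥ 0.
Then c[r+1] = 2c[r] − 5 = 2·(2^r + 5) − 5 = 2^{r+1} + 10 − 5 = 2^{r+1} + 5.
So the formula holds for r+1, and by induction c[m] = 2^m + 5 for all m ≥ 0.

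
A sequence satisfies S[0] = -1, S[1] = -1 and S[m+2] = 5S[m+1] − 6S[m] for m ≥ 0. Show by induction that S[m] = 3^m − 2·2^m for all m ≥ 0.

Base cases: S[0] = -1 and 3^0 − 2·2^0 = -1; S[1] = -1 and 3^1 − 2·2^1 = -1.
Assume S[j] = 3^j − 2·2^j for all 0 ≤ j ≤ k, where k ≥ 1.
Then S[k+1] = 5S[k] − 6S[k−1] = 5·(3^k − 2·2^k) − 6·(3^{k−1} − 2·2^{k−1}) = (5·3 − 6)3^{k−1} − 2·(5·2 − 6)2^{k−1} = 9·3^{k−1} − 8·2^{k−1} = 3^{k+1} − 2·2^{k+1}.
So the formula holds for k+1, and by strong induction S[m] = 3^m − 2·2^m for all m ≥ 0.

S[m] = 3^m − 2·2^m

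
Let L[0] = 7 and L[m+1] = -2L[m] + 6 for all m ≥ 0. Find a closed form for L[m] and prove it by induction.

Claim: L[m] = 5·(-2)^m + 2.

Base case: L[0] = 7, and 5·(-2)^0 + 2 = 5 + 2 = 7.
Assume L[r] = 5·(-2)^r + 2 for some r ≥ 0.
Then L[r+1] = -2L[r] + 6 = -2·(5·(-2)^r + 2) + 6 = -10·(-2)^r − 4 + 6 = 5·(-2)^{r+1} + 2.
Hence L[m] = 5·(-2)^m + 2 for every m ≥ 0, by induction.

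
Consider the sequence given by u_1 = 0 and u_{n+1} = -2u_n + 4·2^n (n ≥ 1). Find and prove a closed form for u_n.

Claim: u_n = (-2)^n + 2^n.

Base case: u_1 = 0, and (-2)^1 + 2^1 = -2 + 2 = 0.
Assume u_k = (-2)^k + 2^k for some k ≥ 1.
Then u_{k+1} = -2u_k + 4·2^k = -2·((-2)^k + 2^k) + 4·2^k = (-2)^{k+1} − 2·2^k + 4·2^k = (-2)^{k+1} + 2·2^k = (-2)^{k+1} + 2^{k+1}.
Hence u_n = (-2)^n + 2^n for every n ≥ 1, by induction.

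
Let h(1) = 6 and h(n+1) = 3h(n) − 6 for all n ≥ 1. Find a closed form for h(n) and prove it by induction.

Claim: h(n) = 3^n + 3.

Base case: h(1) = 6, and 3^1 + 3 = 3 + 3 = 6.
Assume h(j) = 3^j + 3 for some j ≥ 1.
Then h(j+1) = 3h(j) − 6 = 3·(3^j + 3) − 6 = 3^{j+1} + 9 − 6 = 3^{j+1} + 3.
Hence h(n) = 3^n + 3 for every n ≥ 1, by induction.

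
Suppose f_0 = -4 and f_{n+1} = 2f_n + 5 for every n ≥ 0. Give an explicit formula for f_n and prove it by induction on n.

Claim: f_n = 2^n − 5.

Base case: f_0 = -4, and 2^0 − 5 = 1 − 5 = -4.
Assume f_j = 2^j − 5 for some j ≥ 0.
Then f_{j+1} = 2f_j + 5 = 2·(2^j − 5) + 5 = 2^{j+1} − 10 + 5 = 2^{j+1} − 5.
So the formula holds for j+1, and by induction f_n = 2^n − 5 for all n ≥ 0.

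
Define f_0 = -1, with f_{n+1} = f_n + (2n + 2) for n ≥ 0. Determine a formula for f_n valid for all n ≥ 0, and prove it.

Claim: f_n = n^2 + n − 1.

Base case: f_0 = -1, and 0^2 + 0 − 1 = -1.
Assume f_k = k^2 + k − 1.
Then f_{k+1} = f_k + (2k + 2) = (k^2 + k − 1) + (2k + 2) = k^2 + 3k + 1,
and (k+1)^2 + (k+1) − 1 = k^2 + 3k + 1.
By induction, f_n = n^2 + n − 1 for all n ≥ 0.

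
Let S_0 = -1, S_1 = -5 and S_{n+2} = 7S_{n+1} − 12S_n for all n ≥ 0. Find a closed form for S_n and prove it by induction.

Claim: S_n = 3^n − 2·4^n.

Base cases: S_0 = -1 and 3^0 − 2·4^0 = -1; S_1 = -5 and 3^1 − 2·4^1 = -5.
Assume S_j = 3^j − 2·4^j for all 0 ≤ j ≤ k, where k ≥ 1.
Then S_{k+1} = 7S_k − 12S_{k−1} = 7·(3^k − 2·4^k) − 12·(3^{k−1} − 2·4^{k−1}) = (7·3 − 12)3^{k−1} − 2·(7·4 − 12)4^{k−1} = 9·3^{k−1} − 32·4^{k−1} = 3^{k+1} − 2·4^{k+1}.
This completes the inductive step, so S_n = 3^n − 2·4^n for all n ≥ 0.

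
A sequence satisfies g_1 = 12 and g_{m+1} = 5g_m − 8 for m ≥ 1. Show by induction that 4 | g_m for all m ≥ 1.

Base case: g_1 = 12 = 4·3, so 4 | g_1.
Assume 4 | g_j, so g_j = 4t for some integer t.
Then g_{j+1} = 5g_j − 8 = 5·(4t) − 8 = 4(5t − 2), so 4 | g_{j+1}.
Hence 4 | g_m for every m ≥ 1, by induction.

4 | g_m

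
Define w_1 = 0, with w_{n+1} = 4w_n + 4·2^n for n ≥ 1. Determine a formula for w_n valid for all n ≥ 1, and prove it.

Claim: w_n = 4^n − 2·2^n.

Base case: w_1 = 0, and 4^1 − 2·2^1 = 4 − 4 = 0.
Assume w_k = 4^k − 2·2^k for some k ≥ 1.
Then w_{k+1} = 4w_k + 4·2^k = 4·(4^k − 2·2^k) + 4·2^k = 4^{k+1} − 8·2^k + 4·2^k = 4^{k+1} − 4·2^k = 4^{k+1} − 2·2^{k+1}.
This completes the inductive step, so w_n = 4^n − 2·2^n for all n ≥ 1.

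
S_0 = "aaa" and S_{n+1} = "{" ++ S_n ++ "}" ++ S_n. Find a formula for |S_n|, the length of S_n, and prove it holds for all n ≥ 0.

Claim: |S_n| = 5·2^n − 2.

Base case: |S_0| = 3, and 5·2^0 − 2 = 3.
Assume |S_j| = 5·2^j − 2.
Then |S_{j+1}| = 1 + |S_j| + 1 + |S_j| = 2|S_j| + 2 = 2(5·2^j − 2) + 2 = 5·2^{j+1} − 4 + 2 = 5·2^{j+1} − 2.
This completes the inductive step, so |S_n| = 5·2^n − 2 for all n ≥ 0.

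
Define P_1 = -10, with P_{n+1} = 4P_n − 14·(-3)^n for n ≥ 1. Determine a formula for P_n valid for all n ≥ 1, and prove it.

Claim: P_n = -4^n + 2·(-3)^n.

Base case: P_1 = -10, and -4^1 + 2·(-3)^1 = -4 − 6 = -10.
Assume P_m = -4^m + 2·(-3)^m for some m ≥ 1.
Then P_{m+1} = 4P_m − 14·(-3)^m = 4·(-4^m + 2·(-3)^m) − 14·(-3)^m = -4^{m+1} + 8·(-3)^m − 14·(-3)^m = -4^{m+1} − 6·(-3)^m = -4^{m+1} + 2·(-3)^{m+1}.
Hence P_n = -4^n + 2·(-3)^n for every n ≥ 1, by induction.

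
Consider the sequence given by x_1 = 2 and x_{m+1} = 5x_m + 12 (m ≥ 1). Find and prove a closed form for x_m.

Claim: x_m = 5^m − 3.

Base case: x_1 = 2, and 5^1 − 3 = 5 − 3 = 2.
Assume x_r = 5^r − 3 for some r ≥ 1.
Then x_{r+1} = 5x_r + 12 = 5·(5^r − 3) + 12 = 5^{r+1} − 15 + 12 = 5^{r+1} − 3.
By induction, x_m = 5^m − 3 for all m ≥ 1.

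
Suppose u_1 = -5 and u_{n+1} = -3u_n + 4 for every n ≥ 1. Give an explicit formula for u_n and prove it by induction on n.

Claim: u_n = 2·(-3)^n + 1.

Base case: u_1 = -5, and 2·(-3)^1 + 1 = -6 + 1 = -5.
Assume u_j = 2·(-3)^j + 1 for some j ≥ 1.
Then u_{j+1} = -3u_j + 4 = -3·(2·(-3)^j + 1) + 4 = -6·(-3)^j − 3 + 4 = 2·(-3)^{j+1} + 1.
By induction, u_n = 2·(-3)^n + 1 for all n ≥ 1.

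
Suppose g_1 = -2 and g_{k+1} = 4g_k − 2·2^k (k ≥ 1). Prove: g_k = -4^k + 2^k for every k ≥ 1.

Base case: g_1 = -2, and -4^1 + 2^1 = -4 + 2 = -2.
Assume g_m = -4^m + 2^m for some m ≥ 1.
Then g_{m+1} = 4g_m − 2·2^m = 4·(-4^m + 2^m) − 2·2^m = -4^{m+1} + 4·2^m − 2·2^m = -4^{m+1} + 2·2^m = -4^{m+1} + 2^{m+1}.
So the formula holds for m+1, and by induction g_k = -4^k + 2^k for all k ≥ 1.

g_k = -4^k + 2^k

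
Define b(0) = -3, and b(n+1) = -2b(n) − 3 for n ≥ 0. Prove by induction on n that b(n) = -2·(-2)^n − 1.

Base case: b(0) = -3, and -2·(-2)^0 − 1 = -2 − 1 = -3.
Assume b(m) = -2·(-2)^m − 1 for some m ≥ 0.
Then b(m+1) = -2b(m) − 3 = -2·(-2·(-2)^m − 1) − 3 = 4·(-2)^m + 2 − 3 = -2·(-2)^{m+1} − 1.
By induction, b(n) = -2·(-2)^n − 1 for all n ≥ 0.

b(n) = -2·(-2)^n − 1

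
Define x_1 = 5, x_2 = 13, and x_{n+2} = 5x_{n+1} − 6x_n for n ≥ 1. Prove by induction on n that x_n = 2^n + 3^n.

Base cases: x_1 = 5 and 2^1 + 3^1 = 5; x_2 = 13 and 2^2 + 3^2 = 13.
Assume x_j = 2^j + 3^j for all 1 ≤ j ≤ m, where m ≥ 2.
Then x_{m+1} = 5x_m − 6x_{m−1} = 5·(2^m + 3^m) − 6·(2^{m−1} + 3^{m−1}) = (5·2 − 6)2^{m−1} + (5·3 − 6)3^{m−1} = 4·2^{m−1} + 9·3^{m−1} = 2^{m+1} + 3^{m+1}.
Hence x_n = 2^n + 3^n for every n ≥ 1, by strong induction.

x_n = 2^n + 3^n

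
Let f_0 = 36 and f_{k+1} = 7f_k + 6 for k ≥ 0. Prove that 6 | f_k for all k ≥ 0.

Base case: f_0 = 36 = 6·6, so 6 | f_0.
Assume 6 | f_m, so f_m = 6t for some integer t.
Then f_{m+1} = 7f_m + 6 = 7·(6t) + 6 = 6(7t + 1), so 6 | f_{m+1}.
By induction, 6 | f_k for all k ≥ 0.

6 | f_k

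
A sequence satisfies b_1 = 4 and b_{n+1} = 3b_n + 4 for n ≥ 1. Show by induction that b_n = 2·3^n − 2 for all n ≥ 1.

Base case: b_1 = 4, and 2·3^1 − 2 = 6 − 2 = 4.
Assume b_j = 2·3^j − 2 for some j ≥ 1.
Then b_{j+1} = 3b_j + 4 = 3·(2·3^j − 2) + 4 = 6·3^j − 6 + 4 = 2·3^{j+1} − 2.
Hence b_n = 2·3^n − 2 for every n ≥ 1, by induction.

b_n = 2·3^n − 2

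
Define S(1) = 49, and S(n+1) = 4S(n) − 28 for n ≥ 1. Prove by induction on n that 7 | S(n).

Base case: S(1) = 49 = 7·7, so 7 | S(1).
Assume 7 | S(k), so S(k) = 7t for some integer t.
Then S(k+1) = 4S(k) − 28 = 4·(7t) − 28 = 7(4t − 4), so 7 | S(k+1).
So the property holds for k+1, and by induction 7 | S(n) for all n ≥ 1.

7 | S(n)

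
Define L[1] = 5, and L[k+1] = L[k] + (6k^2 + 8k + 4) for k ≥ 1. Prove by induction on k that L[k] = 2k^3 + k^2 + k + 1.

Base case: L[1] = 5, and 2·1^3 + 1^2 + 1 + 1 = 5.
Assume L[r] = 2r^3 + r^2 + r + 1.
Then L[r+1] = L[r] + (6r^2 + 8r + 4) = (2r^3 + r^2 + r + 1) + (6r^2 + 8r + 4) = 2r^3 + 7r^2 + 9r + 5,
and 2·(r+1)^3 + (r+1)^2 + (r+1) + 1 = 2r^3 + 7r^2 + 9r + 5.
This completes the inductive step, so L[k] = 2k^3 + k^2 + k + 1 for all k ≥ 1.

L[k] = 2k^3 + k^2 + k + 1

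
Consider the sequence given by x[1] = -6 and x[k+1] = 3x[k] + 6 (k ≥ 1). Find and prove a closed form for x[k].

Claim: x[k] = -3^k − 3.

Base case: x[1] = -6, and -3^1 − 3 = -3 − 3 = -6.
Assume x[j] = -3^j − 3 for some j ≥ 1.
Then x[j+1] = 3x[j] + 6 = 3·(-3^j − 3) + 6 = -3^{j+1} − 9 + 6 = -3^{j+1} − 3.
Hence x[k] = -3^k − 3 for every k ≥ 1, by induction.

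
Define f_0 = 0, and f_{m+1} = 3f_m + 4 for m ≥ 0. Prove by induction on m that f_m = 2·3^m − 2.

Base case: f_0 = 0, and 2·3^0 − 2 = 2 − 2 = 0.
Assume f_k = 2·3^k − 2 for some k ≥ 0.
Then f_{k+1} = 3f_k + 4 = 3·(2·3^k − 2) + 4 = 6·3^k − 6 + 4 = 2·3^{k+1} − 2.
By induction, f_m = 2·3^m − 2 for all m ≥ 0.

f_m = 2·3^m − 2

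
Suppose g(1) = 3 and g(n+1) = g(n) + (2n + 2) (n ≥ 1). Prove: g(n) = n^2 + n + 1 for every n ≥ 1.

Base case: g(1) = 3, and 1^2 + 1 + 1 = 3.
Assume g(m) = m^2 + m + 1.
Then g(m+1) = g(m) + (2m + 2) = (m^2 + m + 1) + (2m + 2) = m^2 + 3m + 3,
and (m+1)^2 + (m+1) + 1 = m^2 + 3m + 3.
Hence g(n) = n^2 + n + 1 for every n ≥ 1, by induction.

g(n) = n^2 + n + 1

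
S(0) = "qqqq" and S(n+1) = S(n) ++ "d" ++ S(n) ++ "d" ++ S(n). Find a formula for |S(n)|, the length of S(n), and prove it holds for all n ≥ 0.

Claim: |S(n)| = 5·3^n − 1.

Base case: |S(0)| = 4, and 5·3^0 − 1 = 4.
Assume |S(m)| = 5·3^m − 1.
Then |S(m+1)| = 3|S(m)| + 2 = 3(5·3^m − 1) + 2 = 5·3^{m+1} − 3 + 2 = 5·3^{m+1} − 1.
By induction, |S(n)| = 5·3^n − 1 for all n ≥ 0.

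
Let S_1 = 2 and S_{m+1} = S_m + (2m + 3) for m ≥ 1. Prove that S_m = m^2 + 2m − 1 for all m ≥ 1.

Base case: S_1 = 2, and 1^2 + 2·1 − 1 = 2.
Assume S_k = k^2 + 2k − 1.
Then S_{k+1} = S_k + (2k + 3) = (k^2 + 2k − 1) + (2k + 3) = k^2 + 4k + 2,
and (k+1)^2 + 2·(k+1) − 1 = k^2 + 4k + 2.
By induction, S_m = m^2 + 2m − 1 for all m ≥ 1.

S_m = m^2 + 2m − 1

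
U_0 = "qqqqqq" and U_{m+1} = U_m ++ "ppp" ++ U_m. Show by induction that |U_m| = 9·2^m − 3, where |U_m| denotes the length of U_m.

Base case: |U_0| = 6, and 9·2^0 − 3 = 6.
Assume |U_j| = 9·2^j − 3.
Then |U_{j+1}| = |U_j| + 3 + |U_j| = 2|U_j| + 3 = 2(9·2^j − 3) + 3 = 9·2^{j+1} − 6 + 3 = 9·2^{j+1} − 3.
This completes the inductive step, so |U_m| = 9·2^m − 3 for all m ≥ 0.

|U_m| = 9·2^m − 3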